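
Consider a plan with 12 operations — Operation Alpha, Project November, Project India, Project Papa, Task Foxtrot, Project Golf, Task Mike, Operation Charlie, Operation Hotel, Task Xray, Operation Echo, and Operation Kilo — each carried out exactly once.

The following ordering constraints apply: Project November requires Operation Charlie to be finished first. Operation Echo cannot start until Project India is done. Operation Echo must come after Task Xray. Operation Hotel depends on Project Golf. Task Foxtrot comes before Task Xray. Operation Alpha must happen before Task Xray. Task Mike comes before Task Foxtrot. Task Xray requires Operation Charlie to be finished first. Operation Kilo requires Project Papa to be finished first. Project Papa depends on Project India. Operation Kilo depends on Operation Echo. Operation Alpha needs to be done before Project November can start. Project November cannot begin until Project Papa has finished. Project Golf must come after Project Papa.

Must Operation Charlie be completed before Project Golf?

No

Nothing in the constraints links Operation Charlie and Project Golf; they are unordered relative to each other.
There exist valid orderings with Project Golf before Operation Charlie, so Operation Charlie is not required to come first.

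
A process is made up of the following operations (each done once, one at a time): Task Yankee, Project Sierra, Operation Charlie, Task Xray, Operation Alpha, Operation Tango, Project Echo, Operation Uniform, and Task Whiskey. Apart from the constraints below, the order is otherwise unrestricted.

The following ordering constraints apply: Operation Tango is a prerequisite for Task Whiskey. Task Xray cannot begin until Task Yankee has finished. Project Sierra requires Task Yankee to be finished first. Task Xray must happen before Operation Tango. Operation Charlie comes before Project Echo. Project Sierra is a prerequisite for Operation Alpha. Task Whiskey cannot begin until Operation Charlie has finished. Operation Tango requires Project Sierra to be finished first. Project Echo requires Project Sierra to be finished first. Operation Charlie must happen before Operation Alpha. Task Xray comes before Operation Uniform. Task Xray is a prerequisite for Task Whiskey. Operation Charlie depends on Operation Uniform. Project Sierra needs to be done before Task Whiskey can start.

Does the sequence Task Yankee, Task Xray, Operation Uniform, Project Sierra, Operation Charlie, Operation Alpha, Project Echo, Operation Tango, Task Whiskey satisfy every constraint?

Checking each listed constraint against this order: for instance, Task Xray is in position 2 and Task Whiskey in position 9, so that constraint holds — and the remaining constraints check out the same way.

Yes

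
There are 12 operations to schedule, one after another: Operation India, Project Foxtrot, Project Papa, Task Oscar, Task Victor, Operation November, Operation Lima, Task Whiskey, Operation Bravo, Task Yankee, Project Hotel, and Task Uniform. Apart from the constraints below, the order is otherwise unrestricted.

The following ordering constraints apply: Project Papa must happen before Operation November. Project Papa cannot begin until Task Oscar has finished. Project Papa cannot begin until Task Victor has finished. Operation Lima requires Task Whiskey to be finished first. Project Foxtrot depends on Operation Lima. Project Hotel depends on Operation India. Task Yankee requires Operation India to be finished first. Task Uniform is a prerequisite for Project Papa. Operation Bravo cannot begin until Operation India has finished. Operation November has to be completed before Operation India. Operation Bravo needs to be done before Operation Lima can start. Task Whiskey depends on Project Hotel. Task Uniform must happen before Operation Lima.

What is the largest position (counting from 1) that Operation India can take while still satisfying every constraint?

6

The operations that are forced after Operation India, directly or by a chain of constraints, are Project Foxtrot, Operation Lima, Task Whiskey, Operation Bravo, Task Yankee, Project Hotel. That's 6 operations.
With 6 mandatory successors out of 12 operations total, the latest slot for Operation India is 12−6 = 6, and it's reachable by doing all non-successors before Operation India.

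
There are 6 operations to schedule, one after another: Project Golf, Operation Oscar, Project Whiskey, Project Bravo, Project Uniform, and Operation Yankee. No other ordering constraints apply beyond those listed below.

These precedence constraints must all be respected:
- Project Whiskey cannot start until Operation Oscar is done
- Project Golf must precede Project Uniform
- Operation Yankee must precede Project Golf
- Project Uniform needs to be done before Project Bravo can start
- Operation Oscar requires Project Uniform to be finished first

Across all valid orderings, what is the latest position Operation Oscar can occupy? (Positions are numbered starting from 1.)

The only operation forced after Operation Oscar (directly or by a chain) is Project Whiskey.
With 1 mandatory successor out of 6 operations total, the latest slot for Operation Oscar is 6−1 = 5, and it's reachable by doing all non-successors before Operation Oscar.

5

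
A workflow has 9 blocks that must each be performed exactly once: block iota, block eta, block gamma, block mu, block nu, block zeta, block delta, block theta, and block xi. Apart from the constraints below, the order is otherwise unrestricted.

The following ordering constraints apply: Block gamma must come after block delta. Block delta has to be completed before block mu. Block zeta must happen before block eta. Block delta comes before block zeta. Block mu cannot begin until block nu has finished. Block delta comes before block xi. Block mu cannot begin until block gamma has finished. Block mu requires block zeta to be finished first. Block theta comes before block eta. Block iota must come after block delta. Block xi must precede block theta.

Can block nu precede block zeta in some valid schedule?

Yes

The constraints leave block nu and block zeta unordered relative to each other; nothing requires block zeta earlier.
That means at least one valid schedule has block nu before block zeta.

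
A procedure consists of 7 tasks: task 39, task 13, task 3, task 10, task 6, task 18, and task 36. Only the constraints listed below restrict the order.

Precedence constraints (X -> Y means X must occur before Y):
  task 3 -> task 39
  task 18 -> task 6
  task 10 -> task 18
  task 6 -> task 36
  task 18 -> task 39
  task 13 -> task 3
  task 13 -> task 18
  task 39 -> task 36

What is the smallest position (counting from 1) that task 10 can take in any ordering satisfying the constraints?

Nothing is required before task 10; it can be the very first task.

1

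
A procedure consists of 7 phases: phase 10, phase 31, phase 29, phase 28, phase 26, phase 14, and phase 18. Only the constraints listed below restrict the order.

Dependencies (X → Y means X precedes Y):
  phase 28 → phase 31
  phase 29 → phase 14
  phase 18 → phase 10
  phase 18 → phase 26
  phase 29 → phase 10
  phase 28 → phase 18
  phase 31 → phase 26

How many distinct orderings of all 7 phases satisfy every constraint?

The phases with no prerequisites are phase 29, phase 28; any of them can be placed first.
Systematically extending each partial ordering one phase at a time and counting, there are 91 complete orderings.

91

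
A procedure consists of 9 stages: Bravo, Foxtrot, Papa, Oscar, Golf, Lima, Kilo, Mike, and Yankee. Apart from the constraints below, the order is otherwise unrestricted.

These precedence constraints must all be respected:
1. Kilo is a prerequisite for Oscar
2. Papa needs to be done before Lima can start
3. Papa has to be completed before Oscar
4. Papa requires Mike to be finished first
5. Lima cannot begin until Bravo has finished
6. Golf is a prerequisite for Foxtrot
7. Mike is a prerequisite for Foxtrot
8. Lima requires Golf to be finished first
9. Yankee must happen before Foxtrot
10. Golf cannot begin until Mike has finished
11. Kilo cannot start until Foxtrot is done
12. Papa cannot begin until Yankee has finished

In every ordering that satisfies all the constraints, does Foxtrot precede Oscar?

Yes

Following the dependencies: Foxtrot → Kilo → Oscar.
That forces Foxtrot before Oscar in every valid schedule.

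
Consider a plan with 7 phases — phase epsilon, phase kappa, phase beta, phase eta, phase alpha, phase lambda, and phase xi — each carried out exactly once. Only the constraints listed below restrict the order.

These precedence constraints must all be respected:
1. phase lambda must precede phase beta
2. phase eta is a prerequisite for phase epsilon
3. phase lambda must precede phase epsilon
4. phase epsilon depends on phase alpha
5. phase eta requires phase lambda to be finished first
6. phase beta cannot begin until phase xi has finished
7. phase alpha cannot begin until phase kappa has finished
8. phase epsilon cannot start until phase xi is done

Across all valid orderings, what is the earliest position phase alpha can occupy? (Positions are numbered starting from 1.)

The only phase forced before phase alpha (directly or transitively) is phase kappa.
With 1 mandatory predecessor, the earliest phase alpha can sit is position 1+1 = 2, and placing just that one first achieves it.

2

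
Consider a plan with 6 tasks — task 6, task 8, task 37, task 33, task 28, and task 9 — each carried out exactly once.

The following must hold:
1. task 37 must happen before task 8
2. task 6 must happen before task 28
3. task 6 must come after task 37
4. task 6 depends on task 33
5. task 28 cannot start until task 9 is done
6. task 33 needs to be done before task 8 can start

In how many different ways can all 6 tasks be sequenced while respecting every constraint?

28

The tasks with no prerequisites are task 37, task 33, task 9; any of them can be placed first.
Enumerating by repeatedly choosing an available task (one whose prerequisites are all placed) gives 28 distinct complete orderings.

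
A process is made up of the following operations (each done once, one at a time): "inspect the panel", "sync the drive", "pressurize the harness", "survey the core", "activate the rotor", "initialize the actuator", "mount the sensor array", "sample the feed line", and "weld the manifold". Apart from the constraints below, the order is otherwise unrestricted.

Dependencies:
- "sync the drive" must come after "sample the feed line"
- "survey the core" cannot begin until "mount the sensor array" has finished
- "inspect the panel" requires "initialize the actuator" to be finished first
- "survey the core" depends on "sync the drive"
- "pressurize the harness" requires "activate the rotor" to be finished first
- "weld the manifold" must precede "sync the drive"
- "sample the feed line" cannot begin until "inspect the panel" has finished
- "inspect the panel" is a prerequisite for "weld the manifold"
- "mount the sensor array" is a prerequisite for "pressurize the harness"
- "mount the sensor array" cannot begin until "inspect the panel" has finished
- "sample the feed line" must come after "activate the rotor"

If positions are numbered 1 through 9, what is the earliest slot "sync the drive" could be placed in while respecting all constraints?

Working backwards through the constraints from "sync the drive", its full set of required predecessors is "inspect the panel", "activate the rotor", "initialize the actuator", "sample the feed line", "weld the manifold" — 5 of them.
So at minimum 5 operations come before "sync the drive", putting "sync the drive" no earlier than position 6. That position is achievable by scheduling exactly those predecessors first.

6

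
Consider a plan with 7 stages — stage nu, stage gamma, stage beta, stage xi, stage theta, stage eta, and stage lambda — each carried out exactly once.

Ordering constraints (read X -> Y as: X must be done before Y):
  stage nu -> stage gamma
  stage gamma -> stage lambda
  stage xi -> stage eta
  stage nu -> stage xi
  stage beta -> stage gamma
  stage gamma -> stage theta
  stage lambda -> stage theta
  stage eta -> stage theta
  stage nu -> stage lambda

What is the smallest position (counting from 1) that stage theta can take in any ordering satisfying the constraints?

Working backwards through the constraints from stage theta, its full set of required predecessors is stage nu, stage gamma, stage beta, stage xi, stage eta, stage lambda — 6 of them.
So at minimum 6 stages come before stage theta, putting stage theta no earlier than position 7. That position is achievable by scheduling exactly those predecessors first.

7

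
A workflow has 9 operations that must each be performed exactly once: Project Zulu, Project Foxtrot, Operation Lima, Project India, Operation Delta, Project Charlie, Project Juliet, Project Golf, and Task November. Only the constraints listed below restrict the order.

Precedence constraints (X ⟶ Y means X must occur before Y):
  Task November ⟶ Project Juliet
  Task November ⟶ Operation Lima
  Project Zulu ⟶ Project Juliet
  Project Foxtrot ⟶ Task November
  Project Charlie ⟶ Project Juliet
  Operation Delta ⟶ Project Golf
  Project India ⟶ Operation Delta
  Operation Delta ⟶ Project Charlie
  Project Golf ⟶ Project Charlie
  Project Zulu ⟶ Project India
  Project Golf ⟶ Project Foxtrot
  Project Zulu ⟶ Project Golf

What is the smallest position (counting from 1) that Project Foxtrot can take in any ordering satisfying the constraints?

Every operation that must precede Project Foxtrot has to come before it. Tracing all chains that end at Project Foxtrot, those operations are: Project Zulu, Project India, Operation Delta, Project Golf — 4 in total.
So at minimum 4 operations come before Project Foxtrot, putting Project Foxtrot no earlier than position 5. That position is achievable by scheduling exactly those predecessors first.

5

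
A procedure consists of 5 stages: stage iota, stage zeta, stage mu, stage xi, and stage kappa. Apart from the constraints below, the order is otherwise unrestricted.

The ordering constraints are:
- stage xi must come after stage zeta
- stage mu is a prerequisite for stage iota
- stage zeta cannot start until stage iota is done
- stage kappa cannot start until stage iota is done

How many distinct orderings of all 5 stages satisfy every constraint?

Stage mu is the only stage with nothing required before it, so every ordering starts there.
Counting all ways to extend the partial order to a total order gives 3.

3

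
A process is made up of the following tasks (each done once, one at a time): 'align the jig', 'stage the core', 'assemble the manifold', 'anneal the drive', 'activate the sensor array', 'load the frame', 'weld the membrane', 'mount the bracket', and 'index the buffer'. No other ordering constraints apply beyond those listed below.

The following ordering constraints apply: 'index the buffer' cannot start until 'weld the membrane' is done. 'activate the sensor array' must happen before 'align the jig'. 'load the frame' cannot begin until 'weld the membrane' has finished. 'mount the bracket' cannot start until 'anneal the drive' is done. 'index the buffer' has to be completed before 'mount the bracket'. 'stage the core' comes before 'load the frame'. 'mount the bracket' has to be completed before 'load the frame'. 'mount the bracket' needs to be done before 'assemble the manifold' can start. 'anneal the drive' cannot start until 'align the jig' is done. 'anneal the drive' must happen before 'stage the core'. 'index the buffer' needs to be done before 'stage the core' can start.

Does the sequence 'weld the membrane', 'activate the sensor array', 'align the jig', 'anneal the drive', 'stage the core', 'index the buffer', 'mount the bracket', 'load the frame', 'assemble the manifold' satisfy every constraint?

No

In the proposed order, 'stage the core' appears before 'index the buffer'.
But one of the constraints requires 'index the buffer' before 'stage the core', so this ordering violates it.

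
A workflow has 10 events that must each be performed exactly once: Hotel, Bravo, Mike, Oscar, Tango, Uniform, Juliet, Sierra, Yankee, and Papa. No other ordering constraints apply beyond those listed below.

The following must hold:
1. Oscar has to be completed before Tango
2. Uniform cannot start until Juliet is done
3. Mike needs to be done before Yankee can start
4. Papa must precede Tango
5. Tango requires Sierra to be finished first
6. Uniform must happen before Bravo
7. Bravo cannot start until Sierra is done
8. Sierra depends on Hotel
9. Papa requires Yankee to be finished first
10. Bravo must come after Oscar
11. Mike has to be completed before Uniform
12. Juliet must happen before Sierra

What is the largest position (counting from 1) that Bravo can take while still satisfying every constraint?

Nothing depends on Bravo, so it can be the final event, position 10.

10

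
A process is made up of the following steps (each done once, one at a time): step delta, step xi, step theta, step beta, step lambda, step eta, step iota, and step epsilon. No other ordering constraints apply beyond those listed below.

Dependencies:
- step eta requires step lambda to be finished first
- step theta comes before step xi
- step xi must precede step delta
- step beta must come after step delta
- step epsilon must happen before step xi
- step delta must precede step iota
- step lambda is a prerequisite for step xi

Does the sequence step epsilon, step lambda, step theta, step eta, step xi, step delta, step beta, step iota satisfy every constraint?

Yes

Checking each listed constraint against this order: for instance, step epsilon is in position 1 and step xi in position 5, so that constraint holds — and the remaining constraints check out the same way.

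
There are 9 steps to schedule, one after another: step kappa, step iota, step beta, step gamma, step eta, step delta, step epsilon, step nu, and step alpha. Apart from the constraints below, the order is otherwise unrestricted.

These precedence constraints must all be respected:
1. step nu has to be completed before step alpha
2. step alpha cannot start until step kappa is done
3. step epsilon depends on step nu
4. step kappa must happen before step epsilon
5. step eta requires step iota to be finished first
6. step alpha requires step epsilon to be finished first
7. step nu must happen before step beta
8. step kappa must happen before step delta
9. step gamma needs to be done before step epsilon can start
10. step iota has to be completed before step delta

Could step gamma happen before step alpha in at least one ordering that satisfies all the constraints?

Yes

Every valid ordering already has step gamma before step alpha (the constraints require it), so in particular at least one does.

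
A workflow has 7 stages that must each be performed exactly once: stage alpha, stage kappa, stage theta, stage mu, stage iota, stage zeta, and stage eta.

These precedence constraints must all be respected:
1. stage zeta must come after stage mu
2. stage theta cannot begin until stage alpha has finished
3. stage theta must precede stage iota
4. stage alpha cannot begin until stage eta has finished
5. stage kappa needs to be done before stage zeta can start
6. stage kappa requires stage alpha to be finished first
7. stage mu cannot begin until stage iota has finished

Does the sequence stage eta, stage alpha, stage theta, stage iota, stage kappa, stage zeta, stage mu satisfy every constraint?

No

The sequence places stage zeta ahead of stage mu.
But one of the constraints requires stage mu before stage zeta, so this ordering violates it.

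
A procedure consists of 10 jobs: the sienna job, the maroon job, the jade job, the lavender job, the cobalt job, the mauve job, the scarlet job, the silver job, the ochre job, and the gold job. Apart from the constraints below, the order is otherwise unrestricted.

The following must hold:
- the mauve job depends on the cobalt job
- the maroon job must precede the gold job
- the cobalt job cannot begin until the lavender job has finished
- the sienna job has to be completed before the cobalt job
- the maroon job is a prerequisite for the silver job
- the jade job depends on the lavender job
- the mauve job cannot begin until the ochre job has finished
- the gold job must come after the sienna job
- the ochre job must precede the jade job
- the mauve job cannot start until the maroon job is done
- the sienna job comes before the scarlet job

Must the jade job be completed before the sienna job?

No

Nothing in the constraints links the jade job and the sienna job; they are unordered relative to each other.
There exist valid orderings with the sienna job before the jade job, so the jade job is not required to come first.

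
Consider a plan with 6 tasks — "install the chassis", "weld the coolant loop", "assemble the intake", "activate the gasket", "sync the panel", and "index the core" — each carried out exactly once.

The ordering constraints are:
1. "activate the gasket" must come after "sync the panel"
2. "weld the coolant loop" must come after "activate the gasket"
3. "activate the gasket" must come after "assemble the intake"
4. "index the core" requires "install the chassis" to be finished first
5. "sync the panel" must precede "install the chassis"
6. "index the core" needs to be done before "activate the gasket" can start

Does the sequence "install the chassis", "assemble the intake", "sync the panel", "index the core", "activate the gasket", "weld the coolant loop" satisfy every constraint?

No

In the proposed order, "install the chassis" appears before "sync the panel".
But one of the constraints requires "sync the panel" before "install the chassis", so this ordering violates it.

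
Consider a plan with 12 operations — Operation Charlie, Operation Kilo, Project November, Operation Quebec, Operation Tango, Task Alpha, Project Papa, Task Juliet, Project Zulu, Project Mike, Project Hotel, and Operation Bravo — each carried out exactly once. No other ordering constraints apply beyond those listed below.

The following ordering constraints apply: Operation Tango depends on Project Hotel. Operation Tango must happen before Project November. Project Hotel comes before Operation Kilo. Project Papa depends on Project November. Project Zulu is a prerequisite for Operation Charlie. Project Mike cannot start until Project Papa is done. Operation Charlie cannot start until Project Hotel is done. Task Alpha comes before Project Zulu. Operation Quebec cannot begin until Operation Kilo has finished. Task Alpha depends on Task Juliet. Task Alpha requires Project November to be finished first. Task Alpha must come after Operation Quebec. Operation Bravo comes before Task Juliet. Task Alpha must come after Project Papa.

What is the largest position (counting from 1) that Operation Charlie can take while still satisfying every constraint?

12

Operation Charlie has no required successors, so nothing stops it from going last (position 12).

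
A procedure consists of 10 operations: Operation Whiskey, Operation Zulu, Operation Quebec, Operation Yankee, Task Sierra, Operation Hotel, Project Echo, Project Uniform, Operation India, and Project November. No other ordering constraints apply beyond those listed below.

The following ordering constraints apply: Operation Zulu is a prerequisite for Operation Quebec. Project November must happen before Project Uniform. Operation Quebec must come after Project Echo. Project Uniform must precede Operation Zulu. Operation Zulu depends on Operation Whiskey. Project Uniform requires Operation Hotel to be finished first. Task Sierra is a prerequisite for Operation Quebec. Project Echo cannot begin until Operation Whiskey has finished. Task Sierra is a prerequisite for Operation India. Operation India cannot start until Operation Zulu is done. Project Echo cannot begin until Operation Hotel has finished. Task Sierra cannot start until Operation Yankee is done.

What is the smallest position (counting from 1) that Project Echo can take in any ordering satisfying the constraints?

The operations that are forced before Project Echo, directly or transitively, are Operation Whiskey, Operation Hotel. That's 2 operations.
So at minimum 2 operations come before Project Echo, putting Project Echo no earlier than position 3. That position is achievable by scheduling exactly those predecessors first.

3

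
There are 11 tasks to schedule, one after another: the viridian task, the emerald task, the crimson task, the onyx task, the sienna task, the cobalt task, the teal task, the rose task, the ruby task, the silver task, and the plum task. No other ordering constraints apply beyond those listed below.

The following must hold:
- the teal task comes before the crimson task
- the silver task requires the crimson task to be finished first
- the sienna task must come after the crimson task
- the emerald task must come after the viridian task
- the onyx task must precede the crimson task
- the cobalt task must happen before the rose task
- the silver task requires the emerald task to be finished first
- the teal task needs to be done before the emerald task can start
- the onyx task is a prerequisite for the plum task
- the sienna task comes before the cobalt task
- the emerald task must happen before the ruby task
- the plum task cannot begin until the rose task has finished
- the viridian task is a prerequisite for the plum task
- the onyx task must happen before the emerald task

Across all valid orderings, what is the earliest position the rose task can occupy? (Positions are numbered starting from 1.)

The tasks that are forced before the rose task, directly or transitively, are the crimson task, the onyx task, the sienna task, the cobalt task, the teal task. That's 5 tasks.
With 5 mandatory predecessors, the earliest the rose task can sit is position 5+1 = 6, and placing just those 5 first achieves it.

6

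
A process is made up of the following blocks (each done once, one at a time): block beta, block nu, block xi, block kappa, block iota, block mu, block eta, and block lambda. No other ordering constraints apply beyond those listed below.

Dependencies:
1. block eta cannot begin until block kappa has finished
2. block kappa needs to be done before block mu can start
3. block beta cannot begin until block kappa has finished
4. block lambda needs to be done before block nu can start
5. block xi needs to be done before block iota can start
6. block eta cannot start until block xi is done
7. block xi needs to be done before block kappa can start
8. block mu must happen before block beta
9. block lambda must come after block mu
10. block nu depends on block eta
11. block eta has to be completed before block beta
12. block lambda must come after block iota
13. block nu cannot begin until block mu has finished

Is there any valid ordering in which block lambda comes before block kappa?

No

The constraints give a chain block kappa → block mu → block lambda, which forces block kappa before block lambda.
Hence block lambda can never be scheduled before block kappa.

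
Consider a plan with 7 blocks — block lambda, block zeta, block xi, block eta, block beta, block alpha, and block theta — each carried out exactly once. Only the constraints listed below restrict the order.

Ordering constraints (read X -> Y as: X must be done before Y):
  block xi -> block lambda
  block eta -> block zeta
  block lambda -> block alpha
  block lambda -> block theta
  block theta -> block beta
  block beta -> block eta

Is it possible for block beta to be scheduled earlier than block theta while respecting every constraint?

No

There is a dependency chain block theta → block beta, so block beta always comes after block theta.
So no valid ordering can have block beta before block theta.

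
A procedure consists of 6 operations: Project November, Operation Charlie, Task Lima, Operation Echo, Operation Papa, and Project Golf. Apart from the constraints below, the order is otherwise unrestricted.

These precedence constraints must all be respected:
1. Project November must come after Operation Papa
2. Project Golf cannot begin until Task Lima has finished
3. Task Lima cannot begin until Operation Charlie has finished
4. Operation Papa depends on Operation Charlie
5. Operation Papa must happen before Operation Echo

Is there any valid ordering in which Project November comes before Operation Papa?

No

Following Operation Papa → Project November, Operation Papa must precede Project November in every valid ordering.
So no valid ordering can have Project November before Operation Papa.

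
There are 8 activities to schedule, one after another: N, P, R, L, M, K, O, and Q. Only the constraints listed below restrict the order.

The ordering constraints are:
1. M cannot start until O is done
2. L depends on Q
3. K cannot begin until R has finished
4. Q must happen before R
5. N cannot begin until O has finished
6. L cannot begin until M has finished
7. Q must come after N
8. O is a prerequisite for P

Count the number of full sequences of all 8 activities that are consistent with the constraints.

84

O is the only activity with nothing required before it, so every ordering starts there.
Enumerating by repeatedly choosing an available activity (one whose prerequisites are all placed) gives 84 distinct complete orderings.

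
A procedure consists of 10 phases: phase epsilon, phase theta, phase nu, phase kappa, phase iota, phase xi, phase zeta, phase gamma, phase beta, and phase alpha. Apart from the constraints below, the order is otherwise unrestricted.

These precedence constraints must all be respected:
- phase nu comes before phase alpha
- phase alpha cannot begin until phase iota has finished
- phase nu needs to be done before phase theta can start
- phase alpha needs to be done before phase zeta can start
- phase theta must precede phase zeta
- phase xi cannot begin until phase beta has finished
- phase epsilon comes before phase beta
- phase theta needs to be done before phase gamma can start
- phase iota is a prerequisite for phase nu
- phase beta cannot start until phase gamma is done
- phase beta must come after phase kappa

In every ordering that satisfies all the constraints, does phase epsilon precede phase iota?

Phase epsilon and phase iota are not related by any chain of constraints.
So phase epsilon can come before phase iota or after — it is not forced.

No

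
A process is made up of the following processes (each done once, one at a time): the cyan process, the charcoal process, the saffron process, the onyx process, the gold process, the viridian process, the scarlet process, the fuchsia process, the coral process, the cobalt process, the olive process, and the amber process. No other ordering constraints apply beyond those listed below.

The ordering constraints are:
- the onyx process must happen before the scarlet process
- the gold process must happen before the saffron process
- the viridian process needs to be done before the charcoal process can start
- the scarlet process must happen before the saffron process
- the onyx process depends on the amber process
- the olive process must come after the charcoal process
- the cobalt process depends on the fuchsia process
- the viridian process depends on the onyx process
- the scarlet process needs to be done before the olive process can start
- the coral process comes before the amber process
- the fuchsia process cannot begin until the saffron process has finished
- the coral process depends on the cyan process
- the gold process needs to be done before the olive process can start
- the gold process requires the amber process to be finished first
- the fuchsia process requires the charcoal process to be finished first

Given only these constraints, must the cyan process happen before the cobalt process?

Chaining the stated constraints: the cyan process → the coral process → the amber process → the gold process → the saffron process → the fuchsia process → the cobalt process.
So the cyan process must precede the cobalt process in any valid ordering.

Yes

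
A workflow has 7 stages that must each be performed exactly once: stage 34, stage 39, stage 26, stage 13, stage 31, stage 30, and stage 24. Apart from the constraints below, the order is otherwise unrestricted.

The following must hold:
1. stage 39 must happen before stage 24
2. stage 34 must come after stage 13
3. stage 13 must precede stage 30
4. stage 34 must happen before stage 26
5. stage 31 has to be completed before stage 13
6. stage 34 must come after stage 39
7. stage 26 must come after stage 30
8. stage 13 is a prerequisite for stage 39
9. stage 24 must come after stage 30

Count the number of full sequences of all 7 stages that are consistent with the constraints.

Stage 31 is the only stage with nothing required before it, so every ordering starts there.
Systematically extending each partial ordering one stage at a time and counting, there are 8 complete orderings.

8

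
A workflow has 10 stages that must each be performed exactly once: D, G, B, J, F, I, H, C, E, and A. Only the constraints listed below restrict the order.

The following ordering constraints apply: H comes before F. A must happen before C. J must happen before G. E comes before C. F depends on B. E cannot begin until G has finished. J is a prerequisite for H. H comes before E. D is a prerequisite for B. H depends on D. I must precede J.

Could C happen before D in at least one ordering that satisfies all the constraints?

No

Following D → H → E → C, D must precede C in every valid ordering.
So no valid ordering can have C before D.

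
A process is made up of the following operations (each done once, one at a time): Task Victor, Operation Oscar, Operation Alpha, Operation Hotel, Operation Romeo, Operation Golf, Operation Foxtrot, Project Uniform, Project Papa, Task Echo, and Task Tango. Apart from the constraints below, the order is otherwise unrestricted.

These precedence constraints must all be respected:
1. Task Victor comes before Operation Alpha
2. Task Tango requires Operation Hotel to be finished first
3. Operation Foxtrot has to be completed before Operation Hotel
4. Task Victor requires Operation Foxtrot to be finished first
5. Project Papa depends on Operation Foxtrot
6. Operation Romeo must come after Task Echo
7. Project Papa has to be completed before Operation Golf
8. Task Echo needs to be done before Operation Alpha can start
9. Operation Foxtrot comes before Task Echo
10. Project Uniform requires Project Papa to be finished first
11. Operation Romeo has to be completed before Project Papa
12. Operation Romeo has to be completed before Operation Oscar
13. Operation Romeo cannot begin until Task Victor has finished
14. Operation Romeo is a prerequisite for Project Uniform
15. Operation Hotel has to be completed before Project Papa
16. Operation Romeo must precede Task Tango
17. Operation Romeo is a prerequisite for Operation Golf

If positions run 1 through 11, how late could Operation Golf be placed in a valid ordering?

Operation Golf has no required successors, so nothing stops it from going last (position 11).

11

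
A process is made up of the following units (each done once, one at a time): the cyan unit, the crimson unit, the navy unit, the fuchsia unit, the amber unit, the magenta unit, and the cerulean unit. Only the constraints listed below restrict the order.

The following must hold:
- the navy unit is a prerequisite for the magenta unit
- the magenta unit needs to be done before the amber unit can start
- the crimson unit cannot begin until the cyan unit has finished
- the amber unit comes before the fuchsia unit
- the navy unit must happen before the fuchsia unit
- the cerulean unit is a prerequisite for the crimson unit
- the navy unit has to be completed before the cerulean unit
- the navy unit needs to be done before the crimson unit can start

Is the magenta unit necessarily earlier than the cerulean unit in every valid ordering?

No

No chain of constraints connects the magenta unit to the cerulean unit in either direction.
There exist valid orderings with the cerulean unit before the magenta unit, so the magenta unit is not required to come first.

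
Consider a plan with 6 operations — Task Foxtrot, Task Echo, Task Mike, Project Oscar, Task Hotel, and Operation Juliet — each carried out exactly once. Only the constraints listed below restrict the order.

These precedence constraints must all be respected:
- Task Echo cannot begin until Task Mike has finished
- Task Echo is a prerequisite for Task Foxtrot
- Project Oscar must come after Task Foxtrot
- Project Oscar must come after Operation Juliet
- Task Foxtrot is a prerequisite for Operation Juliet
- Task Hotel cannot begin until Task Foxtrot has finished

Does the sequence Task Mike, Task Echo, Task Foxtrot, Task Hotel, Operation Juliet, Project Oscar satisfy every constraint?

Yes

Every stated constraint is respected: Task Foxtrot sits at position 3, ahead of Project Oscar at position 6, and each of the other listed pairs likewise has the predecessor earlier in the sequence.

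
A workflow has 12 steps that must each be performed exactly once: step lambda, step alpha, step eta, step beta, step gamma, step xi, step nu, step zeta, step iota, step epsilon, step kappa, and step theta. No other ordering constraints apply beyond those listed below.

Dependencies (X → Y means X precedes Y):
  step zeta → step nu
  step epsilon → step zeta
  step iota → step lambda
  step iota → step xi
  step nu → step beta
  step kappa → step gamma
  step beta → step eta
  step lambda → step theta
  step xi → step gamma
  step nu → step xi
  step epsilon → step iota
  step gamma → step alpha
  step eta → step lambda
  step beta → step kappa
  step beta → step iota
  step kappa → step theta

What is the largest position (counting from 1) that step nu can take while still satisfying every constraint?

Every step that must follow step nu has to come after it. Tracing all chains starting from step nu, those steps are: step lambda, step alpha, step eta, step beta, step gamma, step xi, step iota, step kappa, step theta — 9 in total.
So at least 9 steps follow step nu, putting step nu no later than position 3. That position is achievable by scheduling everything else first.

3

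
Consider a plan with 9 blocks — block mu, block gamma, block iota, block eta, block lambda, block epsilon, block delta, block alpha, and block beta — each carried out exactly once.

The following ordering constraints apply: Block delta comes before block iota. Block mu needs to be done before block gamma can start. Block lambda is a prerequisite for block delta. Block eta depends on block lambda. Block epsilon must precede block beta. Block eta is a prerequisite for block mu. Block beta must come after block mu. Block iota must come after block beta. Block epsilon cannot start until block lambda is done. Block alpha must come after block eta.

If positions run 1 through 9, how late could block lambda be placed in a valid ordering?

Following every chain forward from block lambda, the blocks that must come later are block mu, block gamma, block iota, block eta, block epsilon, block delta, block alpha, block beta — 8 of them.
So at least 8 blocks follow block lambda, putting block lambda no later than position 1. That position is achievable by scheduling everything else first.

1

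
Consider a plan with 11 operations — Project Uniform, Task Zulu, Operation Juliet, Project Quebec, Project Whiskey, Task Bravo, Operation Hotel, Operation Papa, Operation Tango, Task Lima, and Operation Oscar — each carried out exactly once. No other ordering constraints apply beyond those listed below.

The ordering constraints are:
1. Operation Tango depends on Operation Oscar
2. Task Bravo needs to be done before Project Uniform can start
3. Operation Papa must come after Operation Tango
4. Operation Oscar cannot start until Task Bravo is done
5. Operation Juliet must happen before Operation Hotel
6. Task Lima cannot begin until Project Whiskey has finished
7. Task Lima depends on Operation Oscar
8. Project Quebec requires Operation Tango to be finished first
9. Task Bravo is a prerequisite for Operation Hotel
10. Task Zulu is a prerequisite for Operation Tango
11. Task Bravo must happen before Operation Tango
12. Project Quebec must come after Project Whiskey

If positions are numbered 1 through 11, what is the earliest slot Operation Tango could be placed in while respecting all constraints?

Every operation that must precede Operation Tango has to come before it. Tracing all chains that end at Operation Tango, those operations are: Task Zulu, Task Bravo, Operation Oscar — 3 in total.
So at minimum 3 operations come before Operation Tango, putting Operation Tango no earlier than position 4. That position is achievable by scheduling exactly those predecessors first.

4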